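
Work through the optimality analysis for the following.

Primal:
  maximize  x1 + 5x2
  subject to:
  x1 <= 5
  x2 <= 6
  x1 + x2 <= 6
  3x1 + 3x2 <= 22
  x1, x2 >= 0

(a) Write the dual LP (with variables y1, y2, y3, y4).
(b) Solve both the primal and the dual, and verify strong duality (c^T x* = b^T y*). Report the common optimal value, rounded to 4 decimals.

The standard primal-dual pair for 'max c^T x s.t. A x <= b, x >= 0' is:
  Dual:  min b^T y  s.t.  A^T y >= c,  y >= 0.

So the dual LP is:
  minimize  5y1 + 6y2 + 6y3 + 22y4
  subject to:
    y1 + y3 + 3y4 >= 1
    y2 + y3 + 3y4 >= 5
    y1, y2, y3, y4 >= 0

Solving the primal: x* = (0, 6).
  primal value c^T x* = 30.
Solving the dual: y* = (0, 0, 5, 0).
  dual value b^T y* = 30.
Strong duality: c^T x* = b^T y*. Confirmed.

30


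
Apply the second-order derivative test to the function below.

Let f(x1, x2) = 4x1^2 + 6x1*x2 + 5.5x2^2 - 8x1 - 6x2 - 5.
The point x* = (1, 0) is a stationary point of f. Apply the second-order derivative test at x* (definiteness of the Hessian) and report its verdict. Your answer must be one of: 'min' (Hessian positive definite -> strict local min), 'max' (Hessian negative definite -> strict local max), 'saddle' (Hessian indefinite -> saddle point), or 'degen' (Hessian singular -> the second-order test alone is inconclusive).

Compute the Hessian H = grad^2 f:
  H = [[8, 6], [6, 11]]
Verify stationarity: grad f(x*) = H x* + g = (0, 0).
Eigenvalues of H: 3.3153, 15.6847.
Both eigenvalues > 0, so H is positive definite -> x* is a strict local min.

min


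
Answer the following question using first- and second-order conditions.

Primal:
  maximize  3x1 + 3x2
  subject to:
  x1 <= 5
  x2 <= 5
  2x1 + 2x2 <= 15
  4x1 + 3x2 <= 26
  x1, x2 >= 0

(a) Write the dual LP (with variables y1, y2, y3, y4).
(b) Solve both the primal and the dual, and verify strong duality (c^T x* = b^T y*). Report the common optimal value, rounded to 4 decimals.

The standard primal-dual pair for 'max c^T x s.t. A x <= b, x >= 0' is:
  Dual:  min b^T y  s.t.  A^T y >= c,  y >= 0.

So the dual LP is:
  minimize  5y1 + 5y2 + 15y3 + 26y4
  subject to:
    y1 + 2y3 + 4y4 >= 3
    y2 + 2y3 + 3y4 >= 3
    y1, y2, y3, y4 >= 0

Solving the primal: x* = (3.5, 4).
  primal value c^T x* = 22.5.
Solving the dual: y* = (0, 0, 1.5, 0).
  dual value b^T y* = 22.5.
Strong duality: c^T x* = b^T y*. Confirmed.

22.5


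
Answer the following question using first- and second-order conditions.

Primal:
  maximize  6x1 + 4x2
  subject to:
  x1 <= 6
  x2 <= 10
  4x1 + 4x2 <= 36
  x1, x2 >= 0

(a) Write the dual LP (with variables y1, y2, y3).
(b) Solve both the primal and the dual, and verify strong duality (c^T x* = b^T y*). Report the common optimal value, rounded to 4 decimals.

The standard primal-dual pair for 'max c^T x s.t. A x <= b, x >= 0' is:
  Dual:  min b^T y  s.t.  A^T y >= c,  y >= 0.

So the dual LP is:
  minimize  6y1 + 10y2 + 36y3
  subject to:
    y1 + 4y3 >= 6
    y2 + 4y3 >= 4
    y1, y2, y3 >= 0

Solving the primal: x* = (6, 3).
  primal value c^T x* = 48.
Solving the dual: y* = (2, 0, 1).
  dual value b^T y* = 48.
Strong duality: c^T x* = b^T y*. Confirmed.

48


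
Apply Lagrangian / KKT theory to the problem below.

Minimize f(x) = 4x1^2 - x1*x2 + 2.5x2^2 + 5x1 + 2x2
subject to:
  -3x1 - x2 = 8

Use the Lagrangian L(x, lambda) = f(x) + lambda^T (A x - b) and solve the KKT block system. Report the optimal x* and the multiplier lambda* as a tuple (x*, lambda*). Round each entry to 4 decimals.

Form the Lagrangian:
  L(x, lambda) = (1/2) x^T Q x + c^T x + lambda^T (A x - b)
Stationarity (grad_x L = 0): Q x + c + A^T lambda = 0.
Primal feasibility: A x = b.

This gives the KKT block system:
  [ Q   A^T ] [ x     ]   [-c ]
  [ A    0  ] [ lambda ] = [ b ]

Solving the linear system:
  x*      = (-2.1525, -1.5424)
  lambda* = (-3.5593)
  f(x*)   = 7.3136

x* = (-2.1525, -1.5424), lambda* = (-3.5593)


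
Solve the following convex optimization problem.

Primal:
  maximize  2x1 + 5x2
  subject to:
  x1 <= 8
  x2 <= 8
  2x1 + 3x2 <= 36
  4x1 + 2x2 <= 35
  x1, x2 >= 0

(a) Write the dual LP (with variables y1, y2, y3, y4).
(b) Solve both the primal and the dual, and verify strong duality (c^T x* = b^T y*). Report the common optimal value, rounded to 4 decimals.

The standard primal-dual pair for 'max c^T x s.t. A x <= b, x >= 0' is:
  Dual:  min b^T y  s.t.  A^T y >= c,  y >= 0.

So the dual LP is:
  minimize  8y1 + 8y2 + 36y3 + 35y4
  subject to:
    y1 + 2y3 + 4y4 >= 2
    y2 + 3y3 + 2y4 >= 5
    y1, y2, y3, y4 >= 0

Solving the primal: x* = (4.75, 8).
  primal value c^T x* = 49.5.
Solving the dual: y* = (0, 4, 0, 0.5).
  dual value b^T y* = 49.5.
Strong duality: c^T x* = b^T y*. Confirmed.

49.5


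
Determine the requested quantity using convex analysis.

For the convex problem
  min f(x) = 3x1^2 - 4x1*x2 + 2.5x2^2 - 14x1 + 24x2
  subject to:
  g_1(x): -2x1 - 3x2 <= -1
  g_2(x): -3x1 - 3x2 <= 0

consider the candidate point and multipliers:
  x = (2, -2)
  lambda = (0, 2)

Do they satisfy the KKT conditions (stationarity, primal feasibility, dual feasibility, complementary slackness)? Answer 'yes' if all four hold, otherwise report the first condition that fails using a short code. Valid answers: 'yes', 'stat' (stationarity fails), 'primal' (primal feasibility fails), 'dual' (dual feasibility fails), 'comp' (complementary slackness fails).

Gradient of f: grad f(x) = Q x + c = (6, 6)
Constraint values g_i(x) = a_i^T x - b_i:
  g_1((2, -2)) = 3
  g_2((2, -2)) = 0
Stationarity residual: grad f(x) + sum_i lambda_i a_i = (0, 0)
  -> stationarity OK
Primal feasibility (all g_i <= 0): FAILS
Dual feasibility (all lambda_i >= 0): OK
Complementary slackness (lambda_i * g_i(x) = 0 for all i): OK

Verdict: the first failing condition is primal_feasibility -> primal.

primal


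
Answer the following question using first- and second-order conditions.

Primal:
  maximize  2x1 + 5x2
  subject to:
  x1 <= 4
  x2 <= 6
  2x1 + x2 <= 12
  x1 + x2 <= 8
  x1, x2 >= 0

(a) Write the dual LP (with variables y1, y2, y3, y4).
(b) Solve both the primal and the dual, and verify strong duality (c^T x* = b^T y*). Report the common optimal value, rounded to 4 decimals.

The standard primal-dual pair for 'max c^T x s.t. A x <= b, x >= 0' is:
  Dual:  min b^T y  s.t.  A^T y >= c,  y >= 0.

So the dual LP is:
  minimize  4y1 + 6y2 + 12y3 + 8y4
  subject to:
    y1 + 2y3 + y4 >= 2
    y2 + y3 + y4 >= 5
    y1, y2, y3, y4 >= 0

Solving the primal: x* = (2, 6).
  primal value c^T x* = 34.
Solving the dual: y* = (0, 3, 0, 2).
  dual value b^T y* = 34.
Strong duality: c^T x* = b^T y*. Confirmed.

34


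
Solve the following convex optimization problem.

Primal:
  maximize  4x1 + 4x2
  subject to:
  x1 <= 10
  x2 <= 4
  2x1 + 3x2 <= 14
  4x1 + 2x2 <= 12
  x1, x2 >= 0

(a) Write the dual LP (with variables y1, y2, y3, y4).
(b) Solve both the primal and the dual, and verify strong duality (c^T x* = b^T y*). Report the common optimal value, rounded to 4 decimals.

The standard primal-dual pair for 'max c^T x s.t. A x <= b, x >= 0' is:
  Dual:  min b^T y  s.t.  A^T y >= c,  y >= 0.

So the dual LP is:
  minimize  10y1 + 4y2 + 14y3 + 12y4
  subject to:
    y1 + 2y3 + 4y4 >= 4
    y2 + 3y3 + 2y4 >= 4
    y1, y2, y3, y4 >= 0

Solving the primal: x* = (1, 4).
  primal value c^T x* = 20.
Solving the dual: y* = (0, 2, 0, 1).
  dual value b^T y* = 20.
Strong duality: c^T x* = b^T y*. Confirmed.

20


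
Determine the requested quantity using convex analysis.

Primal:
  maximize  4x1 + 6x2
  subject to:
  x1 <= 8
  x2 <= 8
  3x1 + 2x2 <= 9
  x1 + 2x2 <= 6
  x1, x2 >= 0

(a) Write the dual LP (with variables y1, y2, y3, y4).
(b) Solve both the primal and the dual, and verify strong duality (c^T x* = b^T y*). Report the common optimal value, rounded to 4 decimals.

The standard primal-dual pair for 'max c^T x s.t. A x <= b, x >= 0' is:
  Dual:  min b^T y  s.t.  A^T y >= c,  y >= 0.

So the dual LP is:
  minimize  8y1 + 8y2 + 9y3 + 6y4
  subject to:
    y1 + 3y3 + y4 >= 4
    y2 + 2y3 + 2y4 >= 6
    y1, y2, y3, y4 >= 0

Solving the primal: x* = (1.5, 2.25).
  primal value c^T x* = 19.5.
Solving the dual: y* = (0, 0, 0.5, 2.5).
  dual value b^T y* = 19.5.
Strong duality: c^T x* = b^T y*. Confirmed.

19.5


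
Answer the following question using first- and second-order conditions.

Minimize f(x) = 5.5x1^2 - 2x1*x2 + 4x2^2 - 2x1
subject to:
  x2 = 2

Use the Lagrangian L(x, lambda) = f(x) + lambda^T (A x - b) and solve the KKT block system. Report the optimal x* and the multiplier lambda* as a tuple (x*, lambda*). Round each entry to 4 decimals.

Form the Lagrangian:
  L(x, lambda) = (1/2) x^T Q x + c^T x + lambda^T (A x - b)
Stationarity (grad_x L = 0): Q x + c + A^T lambda = 0.
Primal feasibility: A x = b.

This gives the KKT block system:
  [ Q   A^T ] [ x     ]   [-c ]
  [ A    0  ] [ lambda ] = [ b ]

Solving the linear system:
  x*      = (0.5455, 2)
  lambda* = (-14.9091)
  f(x*)   = 14.3636

x* = (0.5455, 2), lambda* = (-14.9091)


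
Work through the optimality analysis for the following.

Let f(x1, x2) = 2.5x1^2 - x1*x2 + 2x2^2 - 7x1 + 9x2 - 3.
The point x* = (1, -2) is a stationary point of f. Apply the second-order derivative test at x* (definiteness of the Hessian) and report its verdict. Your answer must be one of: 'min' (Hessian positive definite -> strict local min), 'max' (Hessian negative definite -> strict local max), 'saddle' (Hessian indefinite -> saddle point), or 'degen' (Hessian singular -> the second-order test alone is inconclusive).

Compute the Hessian H = grad^2 f:
  H = [[5, -1], [-1, 4]]
Verify stationarity: grad f(x*) = H x* + g = (0, 0).
Eigenvalues of H: 3.382, 5.618.
Both eigenvalues > 0, so H is positive definite -> x* is a strict local min.

min


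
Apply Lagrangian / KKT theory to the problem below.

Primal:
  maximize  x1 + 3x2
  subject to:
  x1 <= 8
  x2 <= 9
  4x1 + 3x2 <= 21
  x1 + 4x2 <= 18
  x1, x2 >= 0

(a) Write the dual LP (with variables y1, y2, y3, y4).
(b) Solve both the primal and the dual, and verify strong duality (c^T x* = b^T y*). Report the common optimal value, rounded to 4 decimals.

The standard primal-dual pair for 'max c^T x s.t. A x <= b, x >= 0' is:
  Dual:  min b^T y  s.t.  A^T y >= c,  y >= 0.

So the dual LP is:
  minimize  8y1 + 9y2 + 21y3 + 18y4
  subject to:
    y1 + 4y3 + y4 >= 1
    y2 + 3y3 + 4y4 >= 3
    y1, y2, y3, y4 >= 0

Solving the primal: x* = (2.3077, 3.9231).
  primal value c^T x* = 14.0769.
Solving the dual: y* = (0, 0, 0.0769, 0.6923).
  dual value b^T y* = 14.0769.
Strong duality: c^T x* = b^T y*. Confirmed.

14.0769


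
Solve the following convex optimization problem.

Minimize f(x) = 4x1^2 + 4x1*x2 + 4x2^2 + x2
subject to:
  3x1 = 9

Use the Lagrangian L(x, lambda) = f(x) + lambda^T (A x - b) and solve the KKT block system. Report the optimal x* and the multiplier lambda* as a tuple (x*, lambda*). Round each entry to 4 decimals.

Form the Lagrangian:
  L(x, lambda) = (1/2) x^T Q x + c^T x + lambda^T (A x - b)
Stationarity (grad_x L = 0): Q x + c + A^T lambda = 0.
Primal feasibility: A x = b.

This gives the KKT block system:
  [ Q   A^T ] [ x     ]   [-c ]
  [ A    0  ] [ lambda ] = [ b ]

Solving the linear system:
  x*      = (3, -1.625)
  lambda* = (-5.8333)
  f(x*)   = 25.4375

x* = (3, -1.625), lambda* = (-5.8333)


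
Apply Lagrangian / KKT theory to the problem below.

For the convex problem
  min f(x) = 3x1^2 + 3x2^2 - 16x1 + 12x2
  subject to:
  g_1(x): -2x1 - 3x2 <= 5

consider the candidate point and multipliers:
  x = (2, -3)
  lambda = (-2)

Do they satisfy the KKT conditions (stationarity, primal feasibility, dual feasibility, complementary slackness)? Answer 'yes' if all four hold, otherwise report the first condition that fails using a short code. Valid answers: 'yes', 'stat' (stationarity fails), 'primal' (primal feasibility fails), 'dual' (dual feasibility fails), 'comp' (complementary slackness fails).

Gradient of f: grad f(x) = Q x + c = (-4, -6)
Constraint values g_i(x) = a_i^T x - b_i:
  g_1((2, -3)) = 0
Stationarity residual: grad f(x) + sum_i lambda_i a_i = (0, 0)
  -> stationarity OK
Primal feasibility (all g_i <= 0): OK
Dual feasibility (all lambda_i >= 0): FAILS
Complementary slackness (lambda_i * g_i(x) = 0 for all i): OK

Verdict: the first failing condition is dual_feasibility -> dual.

dual


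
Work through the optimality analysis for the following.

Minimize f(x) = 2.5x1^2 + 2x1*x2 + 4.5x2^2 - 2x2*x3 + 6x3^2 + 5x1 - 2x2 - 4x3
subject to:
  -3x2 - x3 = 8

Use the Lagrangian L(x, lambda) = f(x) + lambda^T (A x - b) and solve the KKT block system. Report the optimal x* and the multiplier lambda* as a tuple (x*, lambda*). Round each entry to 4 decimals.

Form the Lagrangian:
  L(x, lambda) = (1/2) x^T Q x + c^T x + lambda^T (A x - b)
Stationarity (grad_x L = 0): Q x + c + A^T lambda = 0.
Primal feasibility: A x = b.

This gives the KKT block system:
  [ Q   A^T ] [ x     ]   [-c ]
  [ A    0  ] [ lambda ] = [ b ]

Solving the linear system:
  x*      = (-0.0265, -2.4337, -0.6989)
  lambda* = (-7.5195)
  f(x*)   = 33.8432

x* = (-0.0265, -2.4337, -0.6989), lambda* = (-7.5195)


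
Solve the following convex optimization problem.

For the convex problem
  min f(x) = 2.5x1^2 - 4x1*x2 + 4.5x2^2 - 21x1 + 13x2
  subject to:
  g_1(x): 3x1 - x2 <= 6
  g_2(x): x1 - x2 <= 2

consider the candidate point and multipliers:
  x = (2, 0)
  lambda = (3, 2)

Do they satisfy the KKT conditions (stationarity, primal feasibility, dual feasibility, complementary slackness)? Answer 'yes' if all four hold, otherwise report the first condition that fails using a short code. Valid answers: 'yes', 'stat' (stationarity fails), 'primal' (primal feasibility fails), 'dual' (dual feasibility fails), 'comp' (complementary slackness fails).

Gradient of f: grad f(x) = Q x + c = (-11, 5)
Constraint values g_i(x) = a_i^T x - b_i:
  g_1((2, 0)) = 0
  g_2((2, 0)) = 0
Stationarity residual: grad f(x) + sum_i lambda_i a_i = (0, 0)
  -> stationarity OK
Primal feasibility (all g_i <= 0): OK
Dual feasibility (all lambda_i >= 0): OK
Complementary slackness (lambda_i * g_i(x) = 0 for all i): OK

Verdict: yes, KKT holds.

yes


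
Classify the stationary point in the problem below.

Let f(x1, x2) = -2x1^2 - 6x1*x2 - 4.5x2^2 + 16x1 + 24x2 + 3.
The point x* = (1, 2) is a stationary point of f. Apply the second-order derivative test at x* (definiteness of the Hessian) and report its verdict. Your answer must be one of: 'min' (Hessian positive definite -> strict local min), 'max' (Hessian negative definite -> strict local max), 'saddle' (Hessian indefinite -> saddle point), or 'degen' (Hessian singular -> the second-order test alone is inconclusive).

Compute the Hessian H = grad^2 f:
  H = [[-4, -6], [-6, -9]]
Verify stationarity: grad f(x*) = H x* + g = (0, 0).
Eigenvalues of H: -13, 0.
H has a zero eigenvalue (singular; negative semidefinite but not definite), so H is neither positive definite, negative definite, nor indefinite. The second-order test alone is inconclusive -> degen.
(Indeed, f is constant along the null direction of H through x*, so x* is not a strict local extremum.)

degen


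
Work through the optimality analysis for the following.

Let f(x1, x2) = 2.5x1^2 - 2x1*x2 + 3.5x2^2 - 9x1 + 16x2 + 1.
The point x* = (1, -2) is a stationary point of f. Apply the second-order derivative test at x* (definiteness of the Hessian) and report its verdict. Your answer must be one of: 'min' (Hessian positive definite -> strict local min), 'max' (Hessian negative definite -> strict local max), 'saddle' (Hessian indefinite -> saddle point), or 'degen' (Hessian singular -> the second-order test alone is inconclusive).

Compute the Hessian H = grad^2 f:
  H = [[5, -2], [-2, 7]]
Verify stationarity: grad f(x*) = H x* + g = (0, 0).
Eigenvalues of H: 3.7639, 8.2361.
Both eigenvalues > 0, so H is positive definite -> x* is a strict local min.

min


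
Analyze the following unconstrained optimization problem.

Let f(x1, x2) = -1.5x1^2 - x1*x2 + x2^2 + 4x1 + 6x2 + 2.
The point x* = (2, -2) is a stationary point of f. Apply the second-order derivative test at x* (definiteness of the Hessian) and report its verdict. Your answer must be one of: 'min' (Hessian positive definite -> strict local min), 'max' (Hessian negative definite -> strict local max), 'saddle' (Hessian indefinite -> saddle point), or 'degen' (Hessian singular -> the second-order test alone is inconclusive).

Compute the Hessian H = grad^2 f:
  H = [[-3, -1], [-1, 2]]
Verify stationarity: grad f(x*) = H x* + g = (0, 0).
Eigenvalues of H: -3.1926, 2.1926.
Eigenvalues have mixed signs, so H is indefinite -> x* is a saddle point.

saddle


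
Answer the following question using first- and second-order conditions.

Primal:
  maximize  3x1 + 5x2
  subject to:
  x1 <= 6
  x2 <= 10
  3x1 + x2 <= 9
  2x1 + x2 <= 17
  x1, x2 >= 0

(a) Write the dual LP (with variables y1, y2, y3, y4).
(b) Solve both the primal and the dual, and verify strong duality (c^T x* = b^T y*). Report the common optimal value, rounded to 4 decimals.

The standard primal-dual pair for 'max c^T x s.t. A x <= b, x >= 0' is:
  Dual:  min b^T y  s.t.  A^T y >= c,  y >= 0.

So the dual LP is:
  minimize  6y1 + 10y2 + 9y3 + 17y4
  subject to:
    y1 + 3y3 + 2y4 >= 3
    y2 + y3 + y4 >= 5
    y1, y2, y3, y4 >= 0

Solving the primal: x* = (0, 9).
  primal value c^T x* = 45.
Solving the dual: y* = (0, 0, 5, 0).
  dual value b^T y* = 45.
Strong duality: c^T x* = b^T y*. Confirmed.

45


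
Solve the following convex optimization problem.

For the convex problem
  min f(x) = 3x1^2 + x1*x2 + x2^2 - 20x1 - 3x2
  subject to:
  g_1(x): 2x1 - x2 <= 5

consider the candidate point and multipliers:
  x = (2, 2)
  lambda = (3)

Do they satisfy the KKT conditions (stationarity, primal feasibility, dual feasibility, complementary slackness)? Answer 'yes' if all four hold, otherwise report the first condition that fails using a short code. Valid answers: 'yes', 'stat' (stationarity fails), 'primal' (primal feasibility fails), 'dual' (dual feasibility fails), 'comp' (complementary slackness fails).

Gradient of f: grad f(x) = Q x + c = (-6, 3)
Constraint values g_i(x) = a_i^T x - b_i:
  g_1((2, 2)) = -3
Stationarity residual: grad f(x) + sum_i lambda_i a_i = (0, 0)
  -> stationarity OK
Primal feasibility (all g_i <= 0): OK
Dual feasibility (all lambda_i >= 0): OK
Complementary slackness (lambda_i * g_i(x) = 0 for all i): FAILS

Verdict: the first failing condition is complementary_slackness -> comp.

comp


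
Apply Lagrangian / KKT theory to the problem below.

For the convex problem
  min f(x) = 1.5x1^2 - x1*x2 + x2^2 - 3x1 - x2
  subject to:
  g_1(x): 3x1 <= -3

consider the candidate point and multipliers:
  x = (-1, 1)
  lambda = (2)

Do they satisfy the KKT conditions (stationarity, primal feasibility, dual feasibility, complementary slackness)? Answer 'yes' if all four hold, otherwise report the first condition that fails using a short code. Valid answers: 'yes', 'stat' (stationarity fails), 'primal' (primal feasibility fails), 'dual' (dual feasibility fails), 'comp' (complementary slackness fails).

Gradient of f: grad f(x) = Q x + c = (-7, 2)
Constraint values g_i(x) = a_i^T x - b_i:
  g_1((-1, 1)) = 0
Stationarity residual: grad f(x) + sum_i lambda_i a_i = (-1, 2)
  -> stationarity FAILS
Primal feasibility (all g_i <= 0): OK
Dual feasibility (all lambda_i >= 0): OK
Complementary slackness (lambda_i * g_i(x) = 0 for all i): OK

Verdict: the first failing condition is stationarity -> stat.

stat


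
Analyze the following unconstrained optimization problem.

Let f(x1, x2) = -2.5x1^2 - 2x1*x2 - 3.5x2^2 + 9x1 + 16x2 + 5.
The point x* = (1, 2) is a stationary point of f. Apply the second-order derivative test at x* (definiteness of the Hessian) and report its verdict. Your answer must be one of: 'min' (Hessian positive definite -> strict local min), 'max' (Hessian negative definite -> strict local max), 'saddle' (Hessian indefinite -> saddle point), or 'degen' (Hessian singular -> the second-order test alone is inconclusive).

Compute the Hessian H = grad^2 f:
  H = [[-5, -2], [-2, -7]]
Verify stationarity: grad f(x*) = H x* + g = (0, 0).
Eigenvalues of H: -8.2361, -3.7639.
Both eigenvalues < 0, so H is negative definite -> x* is a strict local max.

max


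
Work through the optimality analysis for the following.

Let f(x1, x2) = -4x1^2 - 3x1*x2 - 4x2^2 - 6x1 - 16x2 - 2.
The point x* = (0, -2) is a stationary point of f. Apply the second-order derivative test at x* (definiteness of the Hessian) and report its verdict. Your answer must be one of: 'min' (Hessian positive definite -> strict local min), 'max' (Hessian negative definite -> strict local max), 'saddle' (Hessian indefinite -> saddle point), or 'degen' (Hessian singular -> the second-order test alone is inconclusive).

Compute the Hessian H = grad^2 f:
  H = [[-8, -3], [-3, -8]]
Verify stationarity: grad f(x*) = H x* + g = (0, 0).
Eigenvalues of H: -11, -5.
Both eigenvalues < 0, so H is negative definite -> x* is a strict local max.

max


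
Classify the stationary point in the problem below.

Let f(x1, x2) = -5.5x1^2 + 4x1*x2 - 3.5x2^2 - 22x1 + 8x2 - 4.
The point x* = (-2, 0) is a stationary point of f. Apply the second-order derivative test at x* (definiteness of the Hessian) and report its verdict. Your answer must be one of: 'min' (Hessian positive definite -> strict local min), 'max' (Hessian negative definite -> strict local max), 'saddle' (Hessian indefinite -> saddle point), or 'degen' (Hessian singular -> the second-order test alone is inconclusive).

Compute the Hessian H = grad^2 f:
  H = [[-11, 4], [4, -7]]
Verify stationarity: grad f(x*) = H x* + g = (0, 0).
Eigenvalues of H: -13.4721, -4.5279.
Both eigenvalues < 0, so H is negative definite -> x* is a strict local max.

max


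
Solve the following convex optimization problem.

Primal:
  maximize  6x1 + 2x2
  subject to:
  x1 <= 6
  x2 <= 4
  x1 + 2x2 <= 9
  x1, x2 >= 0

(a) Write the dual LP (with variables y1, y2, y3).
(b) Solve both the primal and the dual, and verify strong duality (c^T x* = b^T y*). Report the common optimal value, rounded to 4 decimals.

The standard primal-dual pair for 'max c^T x s.t. A x <= b, x >= 0' is:
  Dual:  min b^T y  s.t.  A^T y >= c,  y >= 0.

So the dual LP is:
  minimize  6y1 + 4y2 + 9y3
  subject to:
    y1 + y3 >= 6
    y2 + 2y3 >= 2
    y1, y2, y3 >= 0

Solving the primal: x* = (6, 1.5).
  primal value c^T x* = 39.
Solving the dual: y* = (5, 0, 1).
  dual value b^T y* = 39.
Strong duality: c^T x* = b^T y*. Confirmed.

39


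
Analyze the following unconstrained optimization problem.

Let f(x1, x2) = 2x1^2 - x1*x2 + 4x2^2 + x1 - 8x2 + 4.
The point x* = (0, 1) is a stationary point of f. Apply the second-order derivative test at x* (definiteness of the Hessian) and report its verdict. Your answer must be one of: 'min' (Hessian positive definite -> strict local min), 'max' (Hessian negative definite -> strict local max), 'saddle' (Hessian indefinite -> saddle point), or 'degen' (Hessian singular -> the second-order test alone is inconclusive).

Compute the Hessian H = grad^2 f:
  H = [[4, -1], [-1, 8]]
Verify stationarity: grad f(x*) = H x* + g = (0, 0).
Eigenvalues of H: 3.7639, 8.2361.
Both eigenvalues > 0, so H is positive definite -> x* is a strict local min.

min


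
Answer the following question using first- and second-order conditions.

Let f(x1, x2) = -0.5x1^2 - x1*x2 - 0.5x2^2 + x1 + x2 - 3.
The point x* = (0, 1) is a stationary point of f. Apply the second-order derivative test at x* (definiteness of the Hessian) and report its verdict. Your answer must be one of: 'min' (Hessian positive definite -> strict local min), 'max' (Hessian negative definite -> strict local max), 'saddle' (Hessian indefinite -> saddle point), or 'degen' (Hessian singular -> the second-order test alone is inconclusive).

Compute the Hessian H = grad^2 f:
  H = [[-1, -1], [-1, -1]]
Verify stationarity: grad f(x*) = H x* + g = (0, 0).
Eigenvalues of H: -2, 0.
H has a zero eigenvalue (singular; negative semidefinite but not definite), so H is neither positive definite, negative definite, nor indefinite. The second-order test alone is inconclusive -> degen.
(Indeed, f is constant along the null direction of H through x*, so x* is not a strict local extremum.)

degen


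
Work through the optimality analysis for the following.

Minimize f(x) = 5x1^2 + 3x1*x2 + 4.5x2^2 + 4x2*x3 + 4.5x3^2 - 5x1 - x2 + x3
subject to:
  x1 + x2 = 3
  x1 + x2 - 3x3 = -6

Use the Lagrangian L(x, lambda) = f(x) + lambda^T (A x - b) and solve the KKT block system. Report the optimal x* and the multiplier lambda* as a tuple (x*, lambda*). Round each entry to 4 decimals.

Form the Lagrangian:
  L(x, lambda) = (1/2) x^T Q x + c^T x + lambda^T (A x - b)
Stationarity (grad_x L = 0): Q x + c + A^T lambda = 0.
Primal feasibility: A x = b.

This gives the KKT block system:
  [ Q   A^T ] [ x     ]   [-c ]
  [ A    0  ] [ lambda ] = [ b ]

Solving the linear system:
  x*      = (2.6154, 0.3846, 3)
  lambda* = (-32.1538, 9.8462)
  f(x*)   = 72.5385

x* = (2.6154, 0.3846, 3), lambda* = (-32.1538, 9.8462)


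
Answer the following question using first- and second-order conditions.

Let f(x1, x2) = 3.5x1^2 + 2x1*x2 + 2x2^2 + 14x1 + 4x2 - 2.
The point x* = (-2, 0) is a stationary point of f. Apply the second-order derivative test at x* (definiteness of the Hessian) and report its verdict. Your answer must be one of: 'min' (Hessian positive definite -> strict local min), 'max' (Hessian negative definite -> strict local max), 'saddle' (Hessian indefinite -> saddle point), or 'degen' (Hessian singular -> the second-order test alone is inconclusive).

Compute the Hessian H = grad^2 f:
  H = [[7, 2], [2, 4]]
Verify stationarity: grad f(x*) = H x* + g = (0, 0).
Eigenvalues of H: 3, 8.
Both eigenvalues > 0, so H is positive definite -> x* is a strict local min.

min


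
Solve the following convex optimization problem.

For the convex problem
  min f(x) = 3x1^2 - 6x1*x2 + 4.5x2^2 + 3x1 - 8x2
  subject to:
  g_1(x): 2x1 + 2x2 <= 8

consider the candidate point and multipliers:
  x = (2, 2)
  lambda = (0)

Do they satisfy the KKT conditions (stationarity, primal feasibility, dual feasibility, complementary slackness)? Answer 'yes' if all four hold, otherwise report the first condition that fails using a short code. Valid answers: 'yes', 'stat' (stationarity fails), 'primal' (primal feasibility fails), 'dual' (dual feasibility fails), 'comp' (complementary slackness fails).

Gradient of f: grad f(x) = Q x + c = (3, -2)
Constraint values g_i(x) = a_i^T x - b_i:
  g_1((2, 2)) = 0
Stationarity residual: grad f(x) + sum_i lambda_i a_i = (3, -2)
  -> stationarity FAILS
Primal feasibility (all g_i <= 0): OK
Dual feasibility (all lambda_i >= 0): OK
Complementary slackness (lambda_i * g_i(x) = 0 for all i): OK

Verdict: the first failing condition is stationarity -> stat.

stat


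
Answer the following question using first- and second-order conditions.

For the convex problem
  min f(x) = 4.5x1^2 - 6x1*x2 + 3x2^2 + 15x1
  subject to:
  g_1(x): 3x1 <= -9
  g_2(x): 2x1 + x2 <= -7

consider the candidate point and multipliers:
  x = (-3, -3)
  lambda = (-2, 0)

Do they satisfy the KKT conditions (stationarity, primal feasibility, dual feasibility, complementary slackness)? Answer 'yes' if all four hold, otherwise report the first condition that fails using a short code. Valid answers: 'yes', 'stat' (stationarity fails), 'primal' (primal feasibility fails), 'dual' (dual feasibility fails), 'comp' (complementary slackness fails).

Gradient of f: grad f(x) = Q x + c = (6, 0)
Constraint values g_i(x) = a_i^T x - b_i:
  g_1((-3, -3)) = 0
  g_2((-3, -3)) = -2
Stationarity residual: grad f(x) + sum_i lambda_i a_i = (0, 0)
  -> stationarity OK
Primal feasibility (all g_i <= 0): OK
Dual feasibility (all lambda_i >= 0): FAILS
Complementary slackness (lambda_i * g_i(x) = 0 for all i): OK

Verdict: the first failing condition is dual_feasibility -> dual.

dual


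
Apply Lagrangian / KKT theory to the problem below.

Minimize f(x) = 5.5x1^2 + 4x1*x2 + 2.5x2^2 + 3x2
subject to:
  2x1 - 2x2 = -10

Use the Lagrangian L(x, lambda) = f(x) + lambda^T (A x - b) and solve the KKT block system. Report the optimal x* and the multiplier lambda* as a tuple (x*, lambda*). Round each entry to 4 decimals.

Form the Lagrangian:
  L(x, lambda) = (1/2) x^T Q x + c^T x + lambda^T (A x - b)
Stationarity (grad_x L = 0): Q x + c + A^T lambda = 0.
Primal feasibility: A x = b.

This gives the KKT block system:
  [ Q   A^T ] [ x     ]   [-c ]
  [ A    0  ] [ lambda ] = [ b ]

Solving the linear system:
  x*      = (-2, 3)
  lambda* = (5)
  f(x*)   = 29.5

x* = (-2, 3), lambda* = (5)


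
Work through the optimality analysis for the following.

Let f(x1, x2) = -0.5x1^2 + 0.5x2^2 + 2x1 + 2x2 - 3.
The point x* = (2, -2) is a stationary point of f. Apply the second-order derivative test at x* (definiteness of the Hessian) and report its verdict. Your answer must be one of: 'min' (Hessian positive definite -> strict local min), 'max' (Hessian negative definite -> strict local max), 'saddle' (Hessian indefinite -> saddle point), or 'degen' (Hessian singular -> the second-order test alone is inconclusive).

Compute the Hessian H = grad^2 f:
  H = [[-1, 0], [0, 1]]
Verify stationarity: grad f(x*) = H x* + g = (0, 0).
Eigenvalues of H: -1, 1.
Eigenvalues have mixed signs, so H is indefinite -> x* is a saddle point.

saddle


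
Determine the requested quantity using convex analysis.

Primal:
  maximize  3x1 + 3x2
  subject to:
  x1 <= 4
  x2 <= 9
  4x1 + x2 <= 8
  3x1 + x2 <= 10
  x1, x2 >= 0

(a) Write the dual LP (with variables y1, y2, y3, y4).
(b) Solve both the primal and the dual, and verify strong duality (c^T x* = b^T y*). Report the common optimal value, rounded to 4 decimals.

The standard primal-dual pair for 'max c^T x s.t. A x <= b, x >= 0' is:
  Dual:  min b^T y  s.t.  A^T y >= c,  y >= 0.

So the dual LP is:
  minimize  4y1 + 9y2 + 8y3 + 10y4
  subject to:
    y1 + 4y3 + 3y4 >= 3
    y2 + y3 + y4 >= 3
    y1, y2, y3, y4 >= 0

Solving the primal: x* = (0, 8).
  primal value c^T x* = 24.
Solving the dual: y* = (0, 0, 3, 0).
  dual value b^T y* = 24.
Strong duality: c^T x* = b^T y*. Confirmed.

24


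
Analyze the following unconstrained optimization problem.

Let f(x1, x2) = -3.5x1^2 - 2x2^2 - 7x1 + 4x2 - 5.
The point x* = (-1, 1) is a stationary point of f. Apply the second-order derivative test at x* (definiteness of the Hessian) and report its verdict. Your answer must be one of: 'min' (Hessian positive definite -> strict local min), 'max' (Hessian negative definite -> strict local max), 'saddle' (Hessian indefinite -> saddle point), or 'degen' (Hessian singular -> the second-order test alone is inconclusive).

Compute the Hessian H = grad^2 f:
  H = [[-7, 0], [0, -4]]
Verify stationarity: grad f(x*) = H x* + g = (0, 0).
Eigenvalues of H: -7, -4.
Both eigenvalues < 0, so H is negative definite -> x* is a strict local max.

max


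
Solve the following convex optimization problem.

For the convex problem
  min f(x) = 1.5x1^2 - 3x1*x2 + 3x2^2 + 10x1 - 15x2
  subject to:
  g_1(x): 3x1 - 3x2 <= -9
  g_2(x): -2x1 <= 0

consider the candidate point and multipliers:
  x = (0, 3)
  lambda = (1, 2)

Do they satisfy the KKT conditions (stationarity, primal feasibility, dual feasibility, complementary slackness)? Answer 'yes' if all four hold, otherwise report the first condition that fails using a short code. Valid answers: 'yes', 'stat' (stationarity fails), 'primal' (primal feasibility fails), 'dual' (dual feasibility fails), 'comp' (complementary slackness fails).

Gradient of f: grad f(x) = Q x + c = (1, 3)
Constraint values g_i(x) = a_i^T x - b_i:
  g_1((0, 3)) = 0
  g_2((0, 3)) = 0
Stationarity residual: grad f(x) + sum_i lambda_i a_i = (0, 0)
  -> stationarity OK
Primal feasibility (all g_i <= 0): OK
Dual feasibility (all lambda_i >= 0): OK
Complementary slackness (lambda_i * g_i(x) = 0 for all i): OK

Verdict: yes, KKT holds.

yes


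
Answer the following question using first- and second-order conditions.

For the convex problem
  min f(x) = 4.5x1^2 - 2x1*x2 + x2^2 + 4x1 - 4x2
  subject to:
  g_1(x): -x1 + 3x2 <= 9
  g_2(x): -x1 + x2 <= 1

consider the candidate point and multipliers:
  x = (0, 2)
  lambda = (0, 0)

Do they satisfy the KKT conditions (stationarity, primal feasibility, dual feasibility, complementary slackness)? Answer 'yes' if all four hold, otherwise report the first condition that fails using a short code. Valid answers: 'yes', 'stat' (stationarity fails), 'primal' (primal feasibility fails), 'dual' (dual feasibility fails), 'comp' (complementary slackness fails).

Gradient of f: grad f(x) = Q x + c = (0, 0)
Constraint values g_i(x) = a_i^T x - b_i:
  g_1((0, 2)) = -3
  g_2((0, 2)) = 1
Stationarity residual: grad f(x) + sum_i lambda_i a_i = (0, 0)
  -> stationarity OK
Primal feasibility (all g_i <= 0): FAILS
Dual feasibility (all lambda_i >= 0): OK
Complementary slackness (lambda_i * g_i(x) = 0 for all i): OK

Verdict: the first failing condition is primal_feasibility -> primal.

primal


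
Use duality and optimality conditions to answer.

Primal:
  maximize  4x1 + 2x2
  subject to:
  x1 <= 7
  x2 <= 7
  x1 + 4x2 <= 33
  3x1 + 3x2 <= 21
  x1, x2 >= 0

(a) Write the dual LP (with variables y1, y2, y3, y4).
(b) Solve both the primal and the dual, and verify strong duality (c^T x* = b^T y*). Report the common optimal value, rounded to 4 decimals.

The standard primal-dual pair for 'max c^T x s.t. A x <= b, x >= 0' is:
  Dual:  min b^T y  s.t.  A^T y >= c,  y >= 0.

So the dual LP is:
  minimize  7y1 + 7y2 + 33y3 + 21y4
  subject to:
    y1 + y3 + 3y4 >= 4
    y2 + 4y3 + 3y4 >= 2
    y1, y2, y3, y4 >= 0

Solving the primal: x* = (7, 0).
  primal value c^T x* = 28.
Solving the dual: y* = (0, 0, 0, 1.3333).
  dual value b^T y* = 28.
Strong duality: c^T x* = b^T y*. Confirmed.

28


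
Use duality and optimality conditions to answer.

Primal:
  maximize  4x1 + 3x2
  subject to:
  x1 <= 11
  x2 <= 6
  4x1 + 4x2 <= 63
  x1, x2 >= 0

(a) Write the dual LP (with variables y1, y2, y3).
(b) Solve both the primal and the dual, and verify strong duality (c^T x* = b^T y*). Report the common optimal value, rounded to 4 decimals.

The standard primal-dual pair for 'max c^T x s.t. A x <= b, x >= 0' is:
  Dual:  min b^T y  s.t.  A^T y >= c,  y >= 0.

So the dual LP is:
  minimize  11y1 + 6y2 + 63y3
  subject to:
    y1 + 4y3 >= 4
    y2 + 4y3 >= 3
    y1, y2, y3 >= 0

Solving the primal: x* = (11, 4.75).
  primal value c^T x* = 58.25.
Solving the dual: y* = (1, 0, 0.75).
  dual value b^T y* = 58.25.
Strong duality: c^T x* = b^T y*. Confirmed.

58.25


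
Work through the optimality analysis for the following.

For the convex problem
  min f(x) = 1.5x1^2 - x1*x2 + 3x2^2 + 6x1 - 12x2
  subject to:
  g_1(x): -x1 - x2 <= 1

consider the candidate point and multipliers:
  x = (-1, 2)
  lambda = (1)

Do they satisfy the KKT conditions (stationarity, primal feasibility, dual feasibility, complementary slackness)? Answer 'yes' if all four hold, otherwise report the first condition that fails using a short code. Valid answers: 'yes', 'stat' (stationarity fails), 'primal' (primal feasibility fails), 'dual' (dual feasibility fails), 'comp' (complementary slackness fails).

Gradient of f: grad f(x) = Q x + c = (1, 1)
Constraint values g_i(x) = a_i^T x - b_i:
  g_1((-1, 2)) = -2
Stationarity residual: grad f(x) + sum_i lambda_i a_i = (0, 0)
  -> stationarity OK
Primal feasibility (all g_i <= 0): OK
Dual feasibility (all lambda_i >= 0): OK
Complementary slackness (lambda_i * g_i(x) = 0 for all i): FAILS

Verdict: the first failing condition is complementary_slackness -> comp.

comp


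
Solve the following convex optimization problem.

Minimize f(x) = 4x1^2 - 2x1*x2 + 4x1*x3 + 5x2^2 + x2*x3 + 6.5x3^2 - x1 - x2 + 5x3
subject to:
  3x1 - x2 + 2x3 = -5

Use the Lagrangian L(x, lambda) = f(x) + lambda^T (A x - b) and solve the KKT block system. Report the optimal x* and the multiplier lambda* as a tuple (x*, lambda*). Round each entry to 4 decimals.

Form the Lagrangian:
  L(x, lambda) = (1/2) x^T Q x + c^T x + lambda^T (A x - b)
Stationarity (grad_x L = 0): Q x + c + A^T lambda = 0.
Primal feasibility: A x = b.

This gives the KKT block system:
  [ Q   A^T ] [ x     ]   [-c ]
  [ A    0  ] [ lambda ] = [ b ]

Solving the linear system:
  x*      = (-1.0161, 0.4084, -0.7717)
  lambda* = (4.3441)
  f(x*)   = 9.2347

x* = (-1.0161, 0.4084, -0.7717), lambda* = (4.3441)


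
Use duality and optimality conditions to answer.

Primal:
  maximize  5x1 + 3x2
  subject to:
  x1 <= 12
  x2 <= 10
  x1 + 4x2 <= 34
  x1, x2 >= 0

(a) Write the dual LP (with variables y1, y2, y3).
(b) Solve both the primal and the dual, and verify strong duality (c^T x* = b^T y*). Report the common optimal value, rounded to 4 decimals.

The standard primal-dual pair for 'max c^T x s.t. A x <= b, x >= 0' is:
  Dual:  min b^T y  s.t.  A^T y >= c,  y >= 0.

So the dual LP is:
  minimize  12y1 + 10y2 + 34y3
  subject to:
    y1 + y3 >= 5
    y2 + 4y3 >= 3
    y1, y2, y3 >= 0

Solving the primal: x* = (12, 5.5).
  primal value c^T x* = 76.5.
Solving the dual: y* = (4.25, 0, 0.75).
  dual value b^T y* = 76.5.
Strong duality: c^T x* = b^T y*. Confirmed.

76.5


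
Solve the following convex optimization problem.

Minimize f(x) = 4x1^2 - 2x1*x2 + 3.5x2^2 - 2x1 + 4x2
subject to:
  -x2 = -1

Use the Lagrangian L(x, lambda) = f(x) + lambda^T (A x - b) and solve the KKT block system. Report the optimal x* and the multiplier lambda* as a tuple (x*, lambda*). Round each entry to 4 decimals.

Form the Lagrangian:
  L(x, lambda) = (1/2) x^T Q x + c^T x + lambda^T (A x - b)
Stationarity (grad_x L = 0): Q x + c + A^T lambda = 0.
Primal feasibility: A x = b.

This gives the KKT block system:
  [ Q   A^T ] [ x     ]   [-c ]
  [ A    0  ] [ lambda ] = [ b ]

Solving the linear system:
  x*      = (0.5, 1)
  lambda* = (10)
  f(x*)   = 6.5

x* = (0.5, 1), lambda* = (10)


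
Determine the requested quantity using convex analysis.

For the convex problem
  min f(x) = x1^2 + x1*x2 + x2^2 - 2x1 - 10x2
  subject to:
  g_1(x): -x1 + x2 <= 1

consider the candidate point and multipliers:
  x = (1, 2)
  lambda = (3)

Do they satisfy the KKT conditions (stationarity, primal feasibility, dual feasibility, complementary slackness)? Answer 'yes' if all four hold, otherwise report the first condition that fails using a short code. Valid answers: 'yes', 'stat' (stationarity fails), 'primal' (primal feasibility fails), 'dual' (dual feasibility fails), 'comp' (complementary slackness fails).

Gradient of f: grad f(x) = Q x + c = (2, -5)
Constraint values g_i(x) = a_i^T x - b_i:
  g_1((1, 2)) = 0
Stationarity residual: grad f(x) + sum_i lambda_i a_i = (-1, -2)
  -> stationarity FAILS
Primal feasibility (all g_i <= 0): OK
Dual feasibility (all lambda_i >= 0): OK
Complementary slackness (lambda_i * g_i(x) = 0 for all i): OK

Verdict: the first failing condition is stationarity -> stat.

stat


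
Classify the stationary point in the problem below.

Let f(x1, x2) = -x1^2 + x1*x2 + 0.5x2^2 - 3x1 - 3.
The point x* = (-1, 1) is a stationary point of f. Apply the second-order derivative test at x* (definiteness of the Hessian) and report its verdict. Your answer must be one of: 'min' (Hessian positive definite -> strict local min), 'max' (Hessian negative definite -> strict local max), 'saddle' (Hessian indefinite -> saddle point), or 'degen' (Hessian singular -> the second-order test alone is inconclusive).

Compute the Hessian H = grad^2 f:
  H = [[-2, 1], [1, 1]]
Verify stationarity: grad f(x*) = H x* + g = (0, 0).
Eigenvalues of H: -2.3028, 1.3028.
Eigenvalues have mixed signs, so H is indefinite -> x* is a saddle point.

saddle


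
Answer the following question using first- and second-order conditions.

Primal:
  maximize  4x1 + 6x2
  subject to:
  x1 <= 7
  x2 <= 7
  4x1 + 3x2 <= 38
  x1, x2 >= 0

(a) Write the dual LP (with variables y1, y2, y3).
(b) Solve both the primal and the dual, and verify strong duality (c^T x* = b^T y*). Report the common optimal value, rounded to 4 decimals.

The standard primal-dual pair for 'max c^T x s.t. A x <= b, x >= 0' is:
  Dual:  min b^T y  s.t.  A^T y >= c,  y >= 0.

So the dual LP is:
  minimize  7y1 + 7y2 + 38y3
  subject to:
    y1 + 4y3 >= 4
    y2 + 3y3 >= 6
    y1, y2, y3 >= 0

Solving the primal: x* = (4.25, 7).
  primal value c^T x* = 59.
Solving the dual: y* = (0, 3, 1).
  dual value b^T y* = 59.
Strong duality: c^T x* = b^T y*. Confirmed.

59
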